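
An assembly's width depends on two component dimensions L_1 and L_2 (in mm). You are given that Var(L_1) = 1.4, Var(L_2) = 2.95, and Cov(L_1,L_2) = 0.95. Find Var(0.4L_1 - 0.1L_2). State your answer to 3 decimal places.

0.178

Var(0.4L_1 - 0.1L_2) = (0.4)²·Var(L_1) + (-0.1)²·Var(L_2) + 2·(0.4)·(-0.1)·Cov(L_1,L_2)
= 0.16·1.4 + 0.01·2.95 + -0.08·0.95 = 0.1775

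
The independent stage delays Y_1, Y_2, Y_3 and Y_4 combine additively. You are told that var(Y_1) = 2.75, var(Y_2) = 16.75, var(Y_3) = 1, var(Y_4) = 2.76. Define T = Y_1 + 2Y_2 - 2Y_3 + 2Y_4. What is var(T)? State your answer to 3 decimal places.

84.790

By independence, var(T) = (1)²var(Y_1) + (2)²var(Y_2) + (-2)²var(Y_3) + (2)²var(Y_4)
= (1)²·2.75 + (2)²·16.75 + (-2)²·1 + (2)²·2.76 = 84.79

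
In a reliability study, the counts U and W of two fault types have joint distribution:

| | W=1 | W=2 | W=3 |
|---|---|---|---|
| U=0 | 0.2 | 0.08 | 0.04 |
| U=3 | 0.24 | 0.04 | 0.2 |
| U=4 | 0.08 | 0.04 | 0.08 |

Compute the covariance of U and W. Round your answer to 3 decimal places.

E[U] = 2.24,  E[W] = 1.8
E[UW] = 4.36
Cov(U,W) = E[UW] − E[U]E[W] = 4.36 − (2.24)(1.8) = 0.328

0.328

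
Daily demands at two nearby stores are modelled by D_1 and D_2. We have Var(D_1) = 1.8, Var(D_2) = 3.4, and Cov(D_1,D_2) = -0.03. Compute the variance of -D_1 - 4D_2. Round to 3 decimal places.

Var(-D_1 - 4D_2) = (-1)²·Var(D_1) + (-4)²·Var(D_2) + 2·(-1)·(-4)·Cov(D_1,D_2)
= 1·1.8 + 16·3.4 + 8·-0.03 = 55.96

55.960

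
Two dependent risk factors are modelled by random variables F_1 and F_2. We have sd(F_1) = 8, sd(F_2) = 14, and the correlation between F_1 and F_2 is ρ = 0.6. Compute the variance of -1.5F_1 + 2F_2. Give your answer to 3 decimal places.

V(F_1) = (8)² = 64;  V(F_2) = (14)² = 196
Cov(F_1,F_2) = ρ·sd(F_1)·sd(F_2) = 0.6·8·14 = 67.2
V(-1.5F_1 + 2F_2) = (-1.5)²·V(F_1) + (2)²·V(F_2) + 2·(-1.5)·(2)·Cov(F_1,F_2)
= 2.25·64 + 4·196 + -6·67.2 = 524.8

524.800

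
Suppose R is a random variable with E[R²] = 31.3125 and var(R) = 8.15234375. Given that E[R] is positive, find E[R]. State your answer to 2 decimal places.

(E[R])² = E[R²] − var(R) = 31.3125 − 8.15234375 = 23.16015625
E[R] = √23.16015625 = 4.8125

4.81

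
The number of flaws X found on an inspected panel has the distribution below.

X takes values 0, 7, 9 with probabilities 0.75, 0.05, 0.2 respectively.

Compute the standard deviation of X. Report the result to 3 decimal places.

E[X] = (0)(0.75) + (7)(0.05) + (9)(0.2) = 2.15
E[X²] = (0)²(0.75) + (7)²(0.05) + (9)²(0.2) = 18.65
Var(X) = E[X²] − (E[X])² = 18.65 − (2.15)² = 14.0275
σ(X) = √14.0275 ≈ 3.745

3.745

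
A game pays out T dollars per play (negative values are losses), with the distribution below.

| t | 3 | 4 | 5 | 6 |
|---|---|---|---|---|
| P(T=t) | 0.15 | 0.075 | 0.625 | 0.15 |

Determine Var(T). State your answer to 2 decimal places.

0.77

E[T] = (3)(0.15) + (4)(0.075) + (5)(0.625) + (6)(0.15) = 4.775
E[T²] = (3)²(0.15) + (4)²(0.075) + (5)²(0.625) + (6)²(0.15) = 23.575
Var(T) = E[T²] − (E[T])² = 23.575 − (4.775)² = 0.774375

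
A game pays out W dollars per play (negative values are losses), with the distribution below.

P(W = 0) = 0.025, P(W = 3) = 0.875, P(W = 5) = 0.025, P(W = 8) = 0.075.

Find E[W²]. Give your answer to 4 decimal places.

E[W²] = (0)²(0.025) + (3)²(0.875) + (5)²(0.025) + (8)²(0.075) = 13.3

13.3000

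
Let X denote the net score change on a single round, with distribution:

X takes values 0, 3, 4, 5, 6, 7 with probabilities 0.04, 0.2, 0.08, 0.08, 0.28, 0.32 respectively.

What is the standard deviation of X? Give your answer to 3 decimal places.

1.839

E[X] = (0)(0.04) + (3)(0.2) + (4)(0.08) + (5)(0.08) + (6)(0.28) + (7)(0.32) = 5.24
E[X²] = (0)²(0.04) + (3)²(0.2) + (4)²(0.08) + (5)²(0.08) + (6)²(0.28) + (7)²(0.32) = 30.84
Var(X) = E[X²] − (E[X])² = 30.84 − (5.24)² = 3.3824
SD(X) = √3.3824 ≈ 1.839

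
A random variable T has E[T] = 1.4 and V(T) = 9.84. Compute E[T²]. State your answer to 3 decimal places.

11.800

E[T²] = V(T) + (E[T])² = 9.84 + (1.4)² = 11.8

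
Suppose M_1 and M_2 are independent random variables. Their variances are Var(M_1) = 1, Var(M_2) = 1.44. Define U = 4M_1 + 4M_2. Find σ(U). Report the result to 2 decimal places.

6.25

By independence, Var(U) = (4)²Var(M_1) + (4)²Var(M_2)
= (4)²·1 + (4)²·1.44 = 39.04
σ(U) = √39.04 ≈ 6.25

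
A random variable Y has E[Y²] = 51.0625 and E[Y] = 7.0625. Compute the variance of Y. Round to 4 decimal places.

Var(Y) = 51.0625 − (7.0625)² = 1.18359375

1.1836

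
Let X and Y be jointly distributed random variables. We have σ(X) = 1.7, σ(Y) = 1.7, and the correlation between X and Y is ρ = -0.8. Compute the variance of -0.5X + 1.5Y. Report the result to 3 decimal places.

Var(X) = (1.7)² = 2.89;  Var(Y) = (1.7)² = 2.89
Cov(X,Y) = ρ·σ(X)·σ(Y) = -0.8·1.7·1.7 = -2.312
Var(-0.5X + 1.5Y) = (-0.5)²·Var(X) + (1.5)²·Var(Y) + 2·(-0.5)·(1.5)·Cov(X,Y)
= 0.25·2.89 + 2.25·2.89 + -1.5·-2.312 = 10.693

10.693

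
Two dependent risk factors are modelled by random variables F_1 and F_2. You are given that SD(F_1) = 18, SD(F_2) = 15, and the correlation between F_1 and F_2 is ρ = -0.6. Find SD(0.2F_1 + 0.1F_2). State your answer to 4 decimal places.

V(F_1) = (18)² = 324;  V(F_2) = (15)² = 225
cov(F_1,F_2) = ρ·SD(F_1)·SD(F_2) = -0.6·18·15 = -162
V(0.2F_1 + 0.1F_2) = (0.2)²·V(F_1) + (0.1)²·V(F_2) + 2·(0.2)·(0.1)·cov(F_1,F_2)
= 0.04·324 + 0.01·225 + 0.04·-162 = 8.73
SD(0.2F_1 + 0.1F_2) = √8.73 ≈ 2.9547

2.9547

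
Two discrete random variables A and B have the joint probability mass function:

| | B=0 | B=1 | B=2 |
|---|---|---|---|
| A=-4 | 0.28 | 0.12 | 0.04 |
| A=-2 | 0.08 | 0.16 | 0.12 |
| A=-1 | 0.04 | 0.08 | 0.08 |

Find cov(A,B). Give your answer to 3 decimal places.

E[A] = -2.68,  E[B] = 0.84
E[AB] = -1.84
cov(A,B) = E[AB] − E[A]E[B] = -1.84 − (-2.68)(0.84) = 0.4112

0.411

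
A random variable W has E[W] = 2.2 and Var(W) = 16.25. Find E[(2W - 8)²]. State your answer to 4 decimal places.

E[2W - 8] = 2·2.2 − 8 = -3.6
Var(2W - 8) = (2)²·16.25 = 65
E[(2W - 8)²] = Var((2W - 8)) + (E[(2W - 8)])² = 65 + (-3.6)² = 77.96

77.9600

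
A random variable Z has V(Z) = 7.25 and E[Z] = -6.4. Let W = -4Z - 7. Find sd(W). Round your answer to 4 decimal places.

V(-4Z - 7) = (-4)²·7.25 = 116
sd(W) = √116 ≈ 10.7703

10.7703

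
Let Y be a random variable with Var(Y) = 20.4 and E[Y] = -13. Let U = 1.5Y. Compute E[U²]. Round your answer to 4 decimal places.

E[1.5Y] = 1.5·-13 = -19.5
Var(1.5Y) = (1.5)²·20.4 = 45.9
E[U²] = Var(U) + (E[U])² = 45.9 + (-19.5)² = 426.15

426.1500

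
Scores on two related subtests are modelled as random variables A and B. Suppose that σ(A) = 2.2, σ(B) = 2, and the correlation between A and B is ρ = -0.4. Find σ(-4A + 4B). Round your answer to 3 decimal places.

V(A) = (2.2)² = 4.84;  V(B) = (2)² = 4
Cov(A,B) = ρ·σ(A)·σ(B) = -0.4·2.2·2 = -1.76
V(-4A + 4B) = (-4)²·V(A) + (4)²·V(B) + 2·(-4)·(4)·Cov(A,B)
= 16·4.84 + 16·4 + -32·-1.76 = 197.76
σ(-4A + 4B) = √197.76 ≈ 14.063

14.063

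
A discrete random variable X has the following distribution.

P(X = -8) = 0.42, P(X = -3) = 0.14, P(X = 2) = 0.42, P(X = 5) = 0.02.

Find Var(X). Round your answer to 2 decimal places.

22.25

E[X] = (-8)(0.42) + (-3)(0.14) + (2)(0.42) + (5)(0.02) = -2.84
E[X²] = (-8)²(0.42) + (-3)²(0.14) + (2)²(0.42) + (5)²(0.02) = 30.32
Var(X) = E[X²] − (E[X])² = 30.32 − (-2.84)² = 22.2544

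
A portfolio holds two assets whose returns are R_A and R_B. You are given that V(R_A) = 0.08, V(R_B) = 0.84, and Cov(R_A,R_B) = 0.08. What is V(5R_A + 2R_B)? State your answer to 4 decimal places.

6.9600

V(5R_A + 2R_B) = (5)²·V(R_A) + (2)²·V(R_B) + 2·(5)·(2)·Cov(R_A,R_B)
= 25·0.08 + 4·0.84 + 20·0.08 = 6.96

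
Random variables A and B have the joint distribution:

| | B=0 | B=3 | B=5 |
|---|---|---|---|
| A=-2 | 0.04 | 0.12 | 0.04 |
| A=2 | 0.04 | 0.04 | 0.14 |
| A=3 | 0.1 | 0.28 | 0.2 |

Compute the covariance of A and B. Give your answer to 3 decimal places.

E[A] = 1.78,  E[B] = 3.22
E[AB] = 6.04
Cov(A,B) = E[AB] − E[A]E[B] = 6.04 − (1.78)(3.22) = 0.3084

0.308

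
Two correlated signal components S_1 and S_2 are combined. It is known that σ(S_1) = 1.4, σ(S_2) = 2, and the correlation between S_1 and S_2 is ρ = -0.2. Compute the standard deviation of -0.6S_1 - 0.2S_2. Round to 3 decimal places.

var(S_1) = (1.4)² = 1.96;  var(S_2) = (2)² = 4
cov(S_1,S_2) = ρ·σ(S_1)·σ(S_2) = -0.2·1.4·2 = -0.56
var(-0.6S_1 - 0.2S_2) = (-0.6)²·var(S_1) + (-0.2)²·var(S_2) + 2·(-0.6)·(-0.2)·cov(S_1,S_2)
= 0.36·1.96 + 0.04·4 + 0.24·-0.56 = 0.7312
σ(-0.6S_1 - 0.2S_2) = √0.7312 ≈ 0.855

0.855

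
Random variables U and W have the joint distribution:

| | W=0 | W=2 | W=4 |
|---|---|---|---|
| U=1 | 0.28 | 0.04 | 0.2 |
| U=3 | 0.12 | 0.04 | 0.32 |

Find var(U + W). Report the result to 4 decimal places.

5.7600

E[U] = 1.96,  E[W] = 2.24,  E[UW] = 4.96
var(U) = 4.84 − (1.96)² = 0.9984;  var(W) = 8.64 − (2.24)² = 3.6224
Cov(U,W) = 4.96 − (1.96)(2.24) = 0.5696
var(U + W) = (1)²·0.9984 + (1)²·3.6224 + 2·(1)·(1)·0.5696 = 5.76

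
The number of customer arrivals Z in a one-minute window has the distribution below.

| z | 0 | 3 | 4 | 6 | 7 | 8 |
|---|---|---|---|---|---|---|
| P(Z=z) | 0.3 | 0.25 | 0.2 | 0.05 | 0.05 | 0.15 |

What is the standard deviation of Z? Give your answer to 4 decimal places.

2.7821

E[Z] = (0)(0.3) + (3)(0.25) + (4)(0.2) + (6)(0.05) + (7)(0.05) + (8)(0.15) = 3.4
E[Z²] = (0)²(0.3) + (3)²(0.25) + (4)²(0.2) + (6)²(0.05) + (7)²(0.05) + (8)²(0.15) = 19.3
Var(Z) = E[Z²] − (E[Z])² = 19.3 − (3.4)² = 7.74
SD(Z) = √7.74 ≈ 2.7821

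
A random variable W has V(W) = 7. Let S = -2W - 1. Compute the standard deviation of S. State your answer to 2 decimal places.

5.29

V(-2W - 1) = (-2)²·7 = 28
SD(S) = √28 ≈ 5.29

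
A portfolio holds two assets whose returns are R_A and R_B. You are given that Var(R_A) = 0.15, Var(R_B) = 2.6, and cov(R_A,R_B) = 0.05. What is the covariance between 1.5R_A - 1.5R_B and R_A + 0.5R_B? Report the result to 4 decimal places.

-1.7625

cov(1.5R_A - 1.5R_B, R_A + 0.5R_B) = (1.5)(1)Var(R_A) + (-1.5)(0.5)Var(R_B) + [(1.5)(0.5) + (-1.5)(1)]cov(R_A,R_B)
= 1.5·0.15 + -0.75·2.6 + -0.75·0.05 = -1.7625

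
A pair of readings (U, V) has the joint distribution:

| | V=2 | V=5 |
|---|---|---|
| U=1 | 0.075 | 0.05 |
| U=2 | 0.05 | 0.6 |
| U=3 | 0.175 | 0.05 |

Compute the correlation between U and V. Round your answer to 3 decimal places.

-0.262

E[U] = 2.1,  E[V] = 4.1
E[UV] = 8.4
cov(U,V) = E[UV] − E[U]E[V] = 8.4 − (2.1)(4.1) = -0.21
var(U) = 0.34,  var(V) = 1.89
ρ = -0.21 / √(0.34·1.89) ≈ -0.262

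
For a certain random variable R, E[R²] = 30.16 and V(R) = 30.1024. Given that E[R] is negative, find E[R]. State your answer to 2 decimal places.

(E[R])² = E[R²] − V(R) = 30.16 − 30.1024 = 0.0576
E[R] = −√0.0576 = -0.24

-0.24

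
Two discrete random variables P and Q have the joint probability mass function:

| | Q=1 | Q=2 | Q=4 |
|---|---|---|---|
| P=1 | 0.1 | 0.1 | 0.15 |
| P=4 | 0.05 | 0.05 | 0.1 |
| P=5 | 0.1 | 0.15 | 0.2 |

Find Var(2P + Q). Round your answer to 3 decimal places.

E[P] = 3.4,  E[Q] = 2.65,  E[PQ] = 9.1
Var(P) = 14.8 − (3.4)² = 3.24;  Var(Q) = 8.65 − (2.65)² = 1.6275
Cov(P,Q) = 9.1 − (3.4)(2.65) = 0.09
Var(2P + Q) = (2)²·3.24 + (1)²·1.6275 + 2·(2)·(1)·0.09 = 14.9475

14.948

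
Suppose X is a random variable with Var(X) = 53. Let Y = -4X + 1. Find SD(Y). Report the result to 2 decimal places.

29.12

Var(-4X + 1) = (-4)²·53 = 848
SD(Y) = √848 ≈ 29.12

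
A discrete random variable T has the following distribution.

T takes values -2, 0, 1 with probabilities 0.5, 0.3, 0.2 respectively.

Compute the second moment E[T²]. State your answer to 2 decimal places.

E[T²] = (-2)²(0.5) + (0)²(0.3) + (1)²(0.2) = 2.2

2.20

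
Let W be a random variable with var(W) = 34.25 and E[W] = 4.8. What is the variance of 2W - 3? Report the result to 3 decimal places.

var(2W - 3) = (2)²·var(W) = 4·34.25 = 137

137.000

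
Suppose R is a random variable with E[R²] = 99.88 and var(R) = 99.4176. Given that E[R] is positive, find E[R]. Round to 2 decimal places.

(E[R])² = E[R²] − var(R) = 99.88 − 99.4176 = 0.4624
E[R] = √0.4624 = 0.68

0.68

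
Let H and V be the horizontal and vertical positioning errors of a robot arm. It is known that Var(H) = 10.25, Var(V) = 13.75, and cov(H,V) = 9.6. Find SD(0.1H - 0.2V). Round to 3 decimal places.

Var(0.1H - 0.2V) = (0.1)²·Var(H) + (-0.2)²·Var(V) + 2·(0.1)·(-0.2)·cov(H,V)
= 0.01·10.25 + 0.04·13.75 + -0.04·9.6 = 0.2685
SD(0.1H - 0.2V) = √0.2685 ≈ 0.518

0.518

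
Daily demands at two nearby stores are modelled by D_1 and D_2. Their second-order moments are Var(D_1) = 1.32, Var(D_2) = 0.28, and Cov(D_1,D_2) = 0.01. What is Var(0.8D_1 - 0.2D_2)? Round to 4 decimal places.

0.8528

Var(0.8D_1 - 0.2D_2) = (0.8)²·Var(D_1) + (-0.2)²·Var(D_2) + 2·(0.8)·(-0.2)·Cov(D_1,D_2)
= 0.64·1.32 + 0.04·0.28 + -0.32·0.01 = 0.8528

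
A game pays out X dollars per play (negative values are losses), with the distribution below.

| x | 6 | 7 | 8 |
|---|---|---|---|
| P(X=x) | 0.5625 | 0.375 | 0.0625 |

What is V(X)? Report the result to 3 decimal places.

0.375

E[X] = (6)(0.5625) + (7)(0.375) + (8)(0.0625) = 6.5
E[X²] = (6)²(0.5625) + (7)²(0.375) + (8)²(0.0625) = 42.625
V(X) = E[X²] − (E[X])² = 42.625 − (6.5)² = 0.375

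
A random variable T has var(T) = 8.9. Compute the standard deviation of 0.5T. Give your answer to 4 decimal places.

var(0.5T) = (0.5)²·8.9 = 2.225
SD(0.5T) = √2.225 ≈ 1.4916

1.4916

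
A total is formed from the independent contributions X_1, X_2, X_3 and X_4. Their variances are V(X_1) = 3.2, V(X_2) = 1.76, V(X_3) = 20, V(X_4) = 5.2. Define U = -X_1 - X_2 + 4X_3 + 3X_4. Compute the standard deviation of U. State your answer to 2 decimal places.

By independence, V(U) = (-1)²V(X_1) + (-1)²V(X_2) + (4)²V(X_3) + (3)²V(X_4)
= (-1)²·3.2 + (-1)²·1.76 + (4)²·20 + (3)²·5.2 = 371.76
sd(U) = √371.76 ≈ 19.28

19.28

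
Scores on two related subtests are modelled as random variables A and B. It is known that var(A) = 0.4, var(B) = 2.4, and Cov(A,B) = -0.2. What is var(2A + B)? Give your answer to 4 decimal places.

var(2A + B) = (2)²·var(A) + (1)²·var(B) + 2·(2)·(1)·Cov(A,B)
= 4·0.4 + 1·2.4 + 4·-0.2 = 3.2

3.2000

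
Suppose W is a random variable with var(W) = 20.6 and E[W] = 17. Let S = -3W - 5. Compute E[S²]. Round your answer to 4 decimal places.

E[-3W - 5] = -3·17 − 5 = -56
var(-3W - 5) = (-3)²·20.6 = 185.4
E[S²] = var(S) + (E[S])² = 185.4 + (-56)² = 3321.4

3321.4000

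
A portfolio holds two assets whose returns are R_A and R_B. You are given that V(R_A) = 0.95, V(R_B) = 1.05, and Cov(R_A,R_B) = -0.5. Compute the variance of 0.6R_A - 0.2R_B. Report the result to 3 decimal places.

V(0.6R_A - 0.2R_B) = (0.6)²·V(R_A) + (-0.2)²·V(R_B) + 2·(0.6)·(-0.2)·Cov(R_A,R_B)
= 0.36·0.95 + 0.04·1.05 + -0.24·-0.5 = 0.504

0.504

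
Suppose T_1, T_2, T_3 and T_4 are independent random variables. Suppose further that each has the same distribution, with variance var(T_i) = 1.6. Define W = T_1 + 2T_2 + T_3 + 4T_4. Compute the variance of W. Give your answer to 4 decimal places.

35.2000

By independence, var(W) = (1)²var(T_1) + (2)²var(T_2) + (1)²var(T_3) + (4)²var(T_4)
= (1)²·1.6 + (2)²·1.6 + (1)²·1.6 + (4)²·1.6 = 35.2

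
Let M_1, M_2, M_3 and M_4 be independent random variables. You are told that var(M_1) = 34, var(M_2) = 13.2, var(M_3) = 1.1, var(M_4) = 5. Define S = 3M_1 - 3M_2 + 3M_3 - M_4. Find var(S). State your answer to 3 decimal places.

By independence, var(S) = (3)²var(M_1) + (-3)²var(M_2) + (3)²var(M_3) + (-1)²var(M_4)
= (3)²·34 + (-3)²·13.2 + (3)²·1.1 + (-1)²·5 = 439.7

439.700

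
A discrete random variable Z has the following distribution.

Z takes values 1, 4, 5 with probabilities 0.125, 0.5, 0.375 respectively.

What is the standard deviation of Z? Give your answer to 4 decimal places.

E[Z] = (1)(0.125) + (4)(0.5) + (5)(0.375) = 4
E[Z²] = (1)²(0.125) + (4)²(0.5) + (5)²(0.375) = 17.5
var(Z) = E[Z²] − (E[Z])² = 17.5 − (4)² = 1.5
SD(Z) = √1.5 ≈ 1.2247

1.2247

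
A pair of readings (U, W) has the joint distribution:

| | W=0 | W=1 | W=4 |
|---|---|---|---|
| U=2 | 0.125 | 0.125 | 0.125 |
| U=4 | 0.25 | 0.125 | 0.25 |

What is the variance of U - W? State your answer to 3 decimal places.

4.000

E[U] = 3.25,  E[W] = 1.75,  E[UW] = 5.75
V(U) = 11.5 − (3.25)² = 0.9375;  V(W) = 6.25 − (1.75)² = 3.1875
cov(U,W) = 5.75 − (3.25)(1.75) = 0.0625
V(U - W) = (1)²·0.9375 + (-1)²·3.1875 + 2·(1)·(-1)·0.0625 = 4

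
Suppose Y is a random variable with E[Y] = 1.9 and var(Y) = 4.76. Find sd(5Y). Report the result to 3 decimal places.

10.909

var(5Y) = (5)²·4.76 = 119
sd(5Y) = √119 ≈ 10.909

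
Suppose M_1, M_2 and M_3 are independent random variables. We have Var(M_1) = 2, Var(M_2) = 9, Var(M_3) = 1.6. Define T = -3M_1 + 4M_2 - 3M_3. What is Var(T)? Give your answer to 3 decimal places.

By independence, Var(T) = (-3)²Var(M_1) + (4)²Var(M_2) + (-3)²Var(M_3)
= (-3)²·2 + (4)²·9 + (-3)²·1.6 = 176.4

176.400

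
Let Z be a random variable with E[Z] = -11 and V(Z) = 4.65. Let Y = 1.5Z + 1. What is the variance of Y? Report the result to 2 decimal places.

10.46

V(1.5Z + 1) = (1.5)²·V(Z) = 2.25·4.65 = 10.4625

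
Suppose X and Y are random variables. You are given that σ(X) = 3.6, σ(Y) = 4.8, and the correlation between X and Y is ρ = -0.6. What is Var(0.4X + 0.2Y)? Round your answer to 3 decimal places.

Var(X) = (3.6)² = 12.96;  Var(Y) = (4.8)² = 23.04
Cov(X,Y) = ρ·σ(X)·σ(Y) = -0.6·3.6·4.8 = -10.368
Var(0.4X + 0.2Y) = (0.4)²·Var(X) + (0.2)²·Var(Y) + 2·(0.4)·(0.2)·Cov(X,Y)
= 0.16·12.96 + 0.04·23.04 + 0.16·-10.368 = 1.33632

1.336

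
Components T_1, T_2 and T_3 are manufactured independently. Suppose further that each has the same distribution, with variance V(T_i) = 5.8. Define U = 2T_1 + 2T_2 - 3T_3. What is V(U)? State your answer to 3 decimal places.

By independence, V(U) = (2)²V(T_1) + (2)²V(T_2) + (-3)²V(T_3)
= (2)²·5.8 + (2)²·5.8 + (-3)²·5.8 = 98.6

98.600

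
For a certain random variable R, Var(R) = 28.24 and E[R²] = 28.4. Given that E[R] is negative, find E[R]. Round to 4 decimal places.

-0.4000

(E[R])² = E[R²] − Var(R) = 28.4 − 28.24 = 0.16
E[R] = −√0.16 = -0.4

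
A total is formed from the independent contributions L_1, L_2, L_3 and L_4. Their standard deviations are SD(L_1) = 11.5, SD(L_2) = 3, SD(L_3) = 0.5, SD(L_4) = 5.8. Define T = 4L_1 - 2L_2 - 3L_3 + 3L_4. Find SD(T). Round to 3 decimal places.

var(L_1) = 132.25, var(L_2) = 9, var(L_3) = 0.25, var(L_4) = 33.64
By independence, var(T) = (4)²var(L_1) + (-2)²var(L_2) + (-3)²var(L_3) + (3)²var(L_4)
= (4)²·132.25 + (-2)²·9 + (-3)²·0.25 + (3)²·33.64 = 2457.01
SD(T) = √2457.01 ≈ 49.568

49.568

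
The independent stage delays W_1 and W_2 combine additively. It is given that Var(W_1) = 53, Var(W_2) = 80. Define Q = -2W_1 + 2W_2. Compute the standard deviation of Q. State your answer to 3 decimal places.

23.065

By independence, Var(Q) = (-2)²Var(W_1) + (2)²Var(W_2)
= (-2)²·53 + (2)²·80 = 532
SD(Q) = √532 ≈ 23.065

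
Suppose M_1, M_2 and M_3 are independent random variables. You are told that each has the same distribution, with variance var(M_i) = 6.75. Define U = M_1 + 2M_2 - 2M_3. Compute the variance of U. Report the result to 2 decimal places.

60.75

By independence, var(U) = (1)²var(M_1) + (2)²var(M_2) + (-2)²var(M_3)
= (1)²·6.75 + (2)²·6.75 + (-2)²·6.75 = 60.75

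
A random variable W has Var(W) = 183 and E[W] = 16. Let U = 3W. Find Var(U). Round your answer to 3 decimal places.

1647.000

Var(3W) = (3)²·Var(W) = 9·183 = 1647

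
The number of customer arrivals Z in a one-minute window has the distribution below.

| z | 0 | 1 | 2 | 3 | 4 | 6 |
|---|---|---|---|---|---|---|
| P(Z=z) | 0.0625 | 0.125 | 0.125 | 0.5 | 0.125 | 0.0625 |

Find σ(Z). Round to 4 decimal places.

1.3463

E[Z] = (0)(0.0625) + (1)(0.125) + (2)(0.125) + (3)(0.5) + (4)(0.125) + (6)(0.0625) = 2.75
E[Z²] = (0)²(0.0625) + (1)²(0.125) + (2)²(0.125) + (3)²(0.5) + (4)²(0.125) + (6)²(0.0625) = 9.375
V(Z) = E[Z²] − (E[Z])² = 9.375 − (2.75)² = 1.8125
σ(Z) = √1.8125 ≈ 1.3463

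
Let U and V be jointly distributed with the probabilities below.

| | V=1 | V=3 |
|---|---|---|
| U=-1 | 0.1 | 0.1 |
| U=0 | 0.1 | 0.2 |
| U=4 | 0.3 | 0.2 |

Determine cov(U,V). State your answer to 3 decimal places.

-0.400

E[U] = 1.8,  E[V] = 2
E[UV] = 3.2
cov(U,V) = E[UV] − E[U]E[V] = 3.2 − (1.8)(2) = -0.4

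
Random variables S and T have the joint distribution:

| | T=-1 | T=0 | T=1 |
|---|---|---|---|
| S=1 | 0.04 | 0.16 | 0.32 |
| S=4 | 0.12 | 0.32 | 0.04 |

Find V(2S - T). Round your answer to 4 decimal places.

E[S] = 2.44,  E[T] = 0.2,  E[ST] = -0.04
V(S) = 8.2 − (2.44)² = 2.2464;  V(T) = 0.52 − (0.2)² = 0.48
Cov(S,T) = -0.04 − (2.44)(0.2) = -0.528
V(2S - T) = (2)²·2.2464 + (-1)²·0.48 + 2·(2)·(-1)·-0.528 = 11.5776

11.5776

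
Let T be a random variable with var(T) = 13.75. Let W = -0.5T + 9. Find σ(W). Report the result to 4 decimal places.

var(-0.5T + 9) = (-0.5)²·13.75 = 3.4375
σ(W) = √3.4375 ≈ 1.8540

1.8540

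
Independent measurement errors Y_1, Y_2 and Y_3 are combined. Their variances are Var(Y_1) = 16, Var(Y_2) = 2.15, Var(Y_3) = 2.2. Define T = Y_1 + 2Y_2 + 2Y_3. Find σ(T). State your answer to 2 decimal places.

By independence, Var(T) = (1)²Var(Y_1) + (2)²Var(Y_2) + (2)²Var(Y_3)
= (1)²·16 + (2)²·2.15 + (2)²·2.2 = 33.4
σ(T) = √33.4 ≈ 5.78

5.78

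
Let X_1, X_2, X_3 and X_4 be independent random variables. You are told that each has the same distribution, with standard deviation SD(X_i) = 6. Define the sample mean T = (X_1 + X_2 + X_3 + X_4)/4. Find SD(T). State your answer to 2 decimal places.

V(X_i) = (6)² = 36
By independence, V(T) = (0.25)²V(X_1) + (0.25)²V(X_2) + (0.25)²V(X_3) + (0.25)²V(X_4)
= (0.25)²·36 + (0.25)²·36 + (0.25)²·36 + (0.25)²·36 = 9
SD(T) = √9 ≈ 3.00

3.00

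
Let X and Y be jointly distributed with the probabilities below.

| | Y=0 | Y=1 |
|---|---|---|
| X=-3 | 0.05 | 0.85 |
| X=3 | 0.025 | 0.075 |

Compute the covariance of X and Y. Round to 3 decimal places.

E[X] = -2.4,  E[Y] = 0.925
E[XY] = -2.325
Cov(X,Y) = E[XY] − E[X]E[Y] = -2.325 − (-2.4)(0.925) = -0.105

-0.105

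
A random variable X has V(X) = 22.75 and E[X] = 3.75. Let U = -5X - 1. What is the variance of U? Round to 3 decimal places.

568.750

V(-5X - 1) = (-5)²·V(X) = 25·22.75 = 568.75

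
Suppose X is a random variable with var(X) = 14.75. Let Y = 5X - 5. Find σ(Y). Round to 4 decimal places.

var(5X - 5) = (5)²·14.75 = 368.75
σ(Y) = √368.75 ≈ 19.2029

19.2029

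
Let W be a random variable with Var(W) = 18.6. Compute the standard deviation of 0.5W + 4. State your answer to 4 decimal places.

2.1564

Var(0.5W + 4) = (0.5)²·18.6 = 4.65
σ(0.5W + 4) = √4.65 ≈ 2.1564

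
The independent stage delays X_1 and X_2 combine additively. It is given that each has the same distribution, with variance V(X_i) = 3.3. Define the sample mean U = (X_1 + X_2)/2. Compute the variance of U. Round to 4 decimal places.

By independence, V(U) = (0.5)²V(X_1) + (0.5)²V(X_2)
= (0.5)²·3.3 + (0.5)²·3.3 = 1.65

1.6500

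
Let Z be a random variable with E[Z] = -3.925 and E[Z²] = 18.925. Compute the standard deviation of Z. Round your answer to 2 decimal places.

Var(Z) = 18.925 − (-3.925)² = 3.519375
SD(Z) = √3.519375 ≈ 1.88

1.88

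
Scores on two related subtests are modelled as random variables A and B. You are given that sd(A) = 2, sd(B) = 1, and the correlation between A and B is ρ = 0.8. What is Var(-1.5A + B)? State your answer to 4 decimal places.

5.2000

Var(A) = (2)² = 4;  Var(B) = (1)² = 1
Cov(A,B) = ρ·sd(A)·sd(B) = 0.8·2·1 = 1.6
Var(-1.5A + B) = (-1.5)²·Var(A) + (1)²·Var(B) + 2·(-1.5)·(1)·Cov(A,B)
= 2.25·4 + 1·1 + -3·1.6 = 5.2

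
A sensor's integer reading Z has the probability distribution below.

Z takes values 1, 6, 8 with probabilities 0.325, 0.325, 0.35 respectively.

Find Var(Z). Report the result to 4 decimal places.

E[Z] = (1)(0.325) + (6)(0.325) + (8)(0.35) = 5.075
E[Z²] = (1)²(0.325) + (6)²(0.325) + (8)²(0.35) = 34.425
Var(Z) = E[Z²] − (E[Z])² = 34.425 − (5.075)² = 8.669375

8.6694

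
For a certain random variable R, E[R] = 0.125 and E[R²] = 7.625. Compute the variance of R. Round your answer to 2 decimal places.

7.61

Var(R) = 7.625 − (0.125)² = 7.609375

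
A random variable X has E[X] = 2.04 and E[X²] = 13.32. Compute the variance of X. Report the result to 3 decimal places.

9.158

V(X) = 13.32 − (2.04)² = 9.1584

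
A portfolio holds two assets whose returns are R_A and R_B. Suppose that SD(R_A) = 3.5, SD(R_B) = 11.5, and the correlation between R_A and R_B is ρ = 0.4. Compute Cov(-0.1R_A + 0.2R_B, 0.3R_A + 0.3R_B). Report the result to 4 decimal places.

8.0505

V(R_A) = (3.5)² = 12.25;  V(R_B) = (11.5)² = 132.25
Cov(R_A,R_B) = ρ·SD(R_A)·SD(R_B) = 0.4·3.5·11.5 = 16.1
Cov(-0.1R_A + 0.2R_B, 0.3R_A + 0.3R_B) = (-0.1)(0.3)V(R_A) + (0.2)(0.3)V(R_B) + [(-0.1)(0.3) + (0.2)(0.3)]Cov(R_A,R_B)
= -0.03·12.25 + 0.06·132.25 + 0.03·16.1 = 8.0505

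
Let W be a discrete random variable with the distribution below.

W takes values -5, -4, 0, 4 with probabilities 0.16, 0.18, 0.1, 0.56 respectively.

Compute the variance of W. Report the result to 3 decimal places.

15.322

E[W] = (-5)(0.16) + (-4)(0.18) + (0)(0.1) + (4)(0.56) = 0.72
E[W²] = (-5)²(0.16) + (-4)²(0.18) + (0)²(0.1) + (4)²(0.56) = 15.84
Var(W) = E[W²] − (E[W])² = 15.84 − (0.72)² = 15.3216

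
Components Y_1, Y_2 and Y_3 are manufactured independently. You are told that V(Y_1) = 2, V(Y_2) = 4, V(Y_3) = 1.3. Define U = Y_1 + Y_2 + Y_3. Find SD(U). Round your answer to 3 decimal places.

By independence, V(U) = (1)²V(Y_1) + (1)²V(Y_2) + (1)²V(Y_3)
= (1)²·2 + (1)²·4 + (1)²·1.3 = 7.3
SD(U) = √7.3 ≈ 2.702

2.702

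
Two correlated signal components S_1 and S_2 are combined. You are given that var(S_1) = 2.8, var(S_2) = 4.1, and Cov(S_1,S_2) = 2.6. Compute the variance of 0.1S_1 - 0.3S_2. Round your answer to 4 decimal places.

var(0.1S_1 - 0.3S_2) = (0.1)²·var(S_1) + (-0.3)²·var(S_2) + 2·(0.1)·(-0.3)·Cov(S_1,S_2)
= 0.01·2.8 + 0.09·4.1 + -0.06·2.6 = 0.241

0.2410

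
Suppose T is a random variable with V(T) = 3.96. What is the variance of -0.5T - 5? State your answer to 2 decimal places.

V(-0.5T - 5) = (-0.5)²·V(T) = 0.25·3.96 = 0.99

0.99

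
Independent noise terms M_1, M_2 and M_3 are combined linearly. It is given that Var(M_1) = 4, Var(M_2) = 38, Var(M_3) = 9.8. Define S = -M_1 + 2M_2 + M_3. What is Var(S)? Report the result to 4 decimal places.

By independence, Var(S) = (-1)²Var(M_1) + (2)²Var(M_2) + (1)²Var(M_3)
= (-1)²·4 + (2)²·38 + (1)²·9.8 = 165.8

165.8000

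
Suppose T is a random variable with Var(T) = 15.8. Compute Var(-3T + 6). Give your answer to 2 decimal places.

142.20

Var(-3T + 6) = (-3)²·Var(T) = 9·15.8 = 142.2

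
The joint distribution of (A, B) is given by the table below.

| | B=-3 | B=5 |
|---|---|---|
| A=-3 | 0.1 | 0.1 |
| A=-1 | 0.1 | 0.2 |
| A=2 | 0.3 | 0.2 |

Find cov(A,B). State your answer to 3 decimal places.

-1.200

E[A] = 0.1,  E[B] = 1
E[AB] = -1.1
cov(A,B) = E[AB] − E[A]E[B] = -1.1 − (0.1)(1) = -1.2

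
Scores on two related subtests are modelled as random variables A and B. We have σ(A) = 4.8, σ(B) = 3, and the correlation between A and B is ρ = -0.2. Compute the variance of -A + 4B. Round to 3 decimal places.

190.080

V(A) = (4.8)² = 23.04;  V(B) = (3)² = 9
cov(A,B) = ρ·σ(A)·σ(B) = -0.2·4.8·3 = -2.88
V(-A + 4B) = (-1)²·V(A) + (4)²·V(B) + 2·(-1)·(4)·cov(A,B)
= 1·23.04 + 16·9 + -8·-2.88 = 190.08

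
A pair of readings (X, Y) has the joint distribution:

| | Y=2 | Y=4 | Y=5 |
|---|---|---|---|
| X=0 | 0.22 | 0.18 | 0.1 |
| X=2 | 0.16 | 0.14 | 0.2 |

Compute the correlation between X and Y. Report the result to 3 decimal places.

0.173

E[X] = 1,  E[Y] = 3.54
E[XY] = 3.76
cov(X,Y) = E[XY] − E[X]E[Y] = 3.76 − (1)(3.54) = 0.22
var(X) = 1,  var(Y) = 1.6084
ρ = 0.22 / √(1·1.6084) ≈ 0.173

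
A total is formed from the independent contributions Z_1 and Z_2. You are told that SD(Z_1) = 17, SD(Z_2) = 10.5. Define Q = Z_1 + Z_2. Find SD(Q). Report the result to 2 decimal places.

19.98

V(Z_1) = 289, V(Z_2) = 110.25
By independence, V(Q) = (1)²V(Z_1) + (1)²V(Z_2)
= (1)²·289 + (1)²·110.25 = 399.25
SD(Q) = √399.25 ≈ 19.98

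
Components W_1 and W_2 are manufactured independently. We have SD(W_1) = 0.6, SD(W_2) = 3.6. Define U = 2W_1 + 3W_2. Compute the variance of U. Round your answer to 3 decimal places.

118.080

Var(W_1) = 0.36, Var(W_2) = 12.96
By independence, Var(U) = (2)²Var(W_1) + (3)²Var(W_2)
= (2)²·0.36 + (3)²·12.96 = 118.08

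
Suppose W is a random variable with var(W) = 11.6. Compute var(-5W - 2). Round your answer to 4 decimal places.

var(-5W - 2) = (-5)²·var(W) = 25·11.6 = 290

290.0000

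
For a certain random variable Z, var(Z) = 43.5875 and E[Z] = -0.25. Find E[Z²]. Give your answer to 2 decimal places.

43.65

E[Z²] = var(Z) + (E[Z])² = 43.5875 + (-0.25)² = 43.65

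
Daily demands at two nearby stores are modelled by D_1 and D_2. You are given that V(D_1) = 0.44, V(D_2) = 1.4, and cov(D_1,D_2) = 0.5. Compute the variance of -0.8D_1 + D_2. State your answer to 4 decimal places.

V(-0.8D_1 + D_2) = (-0.8)²·V(D_1) + (1)²·V(D_2) + 2·(-0.8)·(1)·cov(D_1,D_2)
= 0.64·0.44 + 1·1.4 + -1.6·0.5 = 0.8816

0.8816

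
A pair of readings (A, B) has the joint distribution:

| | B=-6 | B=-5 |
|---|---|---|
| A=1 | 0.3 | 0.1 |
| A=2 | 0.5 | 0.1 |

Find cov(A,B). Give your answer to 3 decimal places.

E[A] = 1.6,  E[B] = -5.8
E[AB] = -9.3
cov(A,B) = E[AB] − E[A]E[B] = -9.3 − (1.6)(-5.8) = -0.02

-0.020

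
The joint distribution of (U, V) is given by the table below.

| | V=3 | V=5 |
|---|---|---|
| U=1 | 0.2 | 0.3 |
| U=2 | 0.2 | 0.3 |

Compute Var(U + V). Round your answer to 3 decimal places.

1.210

E[U] = 1.5,  E[V] = 4.2,  E[UV] = 6.3
Var(U) = 2.5 − (1.5)² = 0.25;  Var(V) = 18.6 − (4.2)² = 0.96
cov(U,V) = 6.3 − (1.5)(4.2) = 0
Var(U + V) = (1)²·0.25 + (1)²·0.96 + 2·(1)·(1)·0 = 1.21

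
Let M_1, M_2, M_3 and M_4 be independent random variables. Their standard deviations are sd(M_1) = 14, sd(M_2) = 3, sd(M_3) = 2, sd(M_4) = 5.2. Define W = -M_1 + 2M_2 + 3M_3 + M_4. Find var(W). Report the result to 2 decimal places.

295.04

var(M_1) = 196, var(M_2) = 9, var(M_3) = 4, var(M_4) = 27.04
By independence, var(W) = (-1)²var(M_1) + (2)²var(M_2) + (3)²var(M_3) + (1)²var(M_4)
= (-1)²·196 + (2)²·9 + (3)²·4 + (1)²·27.04 = 295.04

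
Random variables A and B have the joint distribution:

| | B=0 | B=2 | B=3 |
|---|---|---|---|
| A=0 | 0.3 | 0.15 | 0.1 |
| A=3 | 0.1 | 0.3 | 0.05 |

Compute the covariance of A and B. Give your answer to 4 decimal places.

0.4275

E[A] = 1.35,  E[B] = 1.35
E[AB] = 2.25
Cov(A,B) = E[AB] − E[A]E[B] = 2.25 − (1.35)(1.35) = 0.4275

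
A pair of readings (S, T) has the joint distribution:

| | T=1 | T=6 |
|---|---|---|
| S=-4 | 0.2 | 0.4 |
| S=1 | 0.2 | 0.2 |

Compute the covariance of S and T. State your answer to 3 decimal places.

E[S] = -2,  E[T] = 4
E[ST] = -9
cov(S,T) = E[ST] − E[S]E[T] = -9 − (-2)(4) = -1

-1.000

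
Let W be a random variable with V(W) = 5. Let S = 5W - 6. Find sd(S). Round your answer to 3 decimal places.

11.180

V(5W - 6) = (5)²·5 = 125
sd(S) = √125 ≈ 11.180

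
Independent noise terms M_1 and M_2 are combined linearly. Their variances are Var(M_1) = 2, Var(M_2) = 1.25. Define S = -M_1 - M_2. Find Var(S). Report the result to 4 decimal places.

By independence, Var(S) = (-1)²Var(M_1) + (-1)²Var(M_2)
= (-1)²·2 + (-1)²·1.25 = 3.25

3.2500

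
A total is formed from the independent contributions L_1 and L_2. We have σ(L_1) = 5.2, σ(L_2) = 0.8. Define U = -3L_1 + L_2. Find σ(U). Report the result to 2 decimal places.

Var(L_1) = 27.04, Var(L_2) = 0.64
By independence, Var(U) = (-3)²Var(L_1) + (1)²Var(L_2)
= (-3)²·27.04 + (1)²·0.64 = 244
σ(U) = √244 ≈ 15.62

15.62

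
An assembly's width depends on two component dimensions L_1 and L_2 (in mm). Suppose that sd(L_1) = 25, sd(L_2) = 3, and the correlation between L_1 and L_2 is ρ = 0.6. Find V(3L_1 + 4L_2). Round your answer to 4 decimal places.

6849.0000

V(L_1) = (25)² = 625;  V(L_2) = (3)² = 9
Cov(L_1,L_2) = ρ·sd(L_1)·sd(L_2) = 0.6·25·3 = 45
V(3L_1 + 4L_2) = (3)²·V(L_1) + (4)²·V(L_2) + 2·(3)·(4)·Cov(L_1,L_2)
= 9·625 + 16·9 + 24·45 = 6849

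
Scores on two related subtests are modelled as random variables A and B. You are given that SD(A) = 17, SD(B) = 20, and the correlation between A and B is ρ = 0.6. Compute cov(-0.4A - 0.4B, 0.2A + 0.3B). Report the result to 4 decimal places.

V(A) = (17)² = 289;  V(B) = (20)² = 400
cov(A,B) = ρ·SD(A)·SD(B) = 0.6·17·20 = 204
cov(-0.4A - 0.4B, 0.2A + 0.3B) = (-0.4)(0.2)V(A) + (-0.4)(0.3)V(B) + [(-0.4)(0.3) + (-0.4)(0.2)]cov(A,B)
= -0.08·289 + -0.12·400 + -0.2·204 = -111.92

-111.9200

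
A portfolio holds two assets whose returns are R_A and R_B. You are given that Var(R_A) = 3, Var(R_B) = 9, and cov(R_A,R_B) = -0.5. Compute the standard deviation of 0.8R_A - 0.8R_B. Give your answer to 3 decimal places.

2.884

Var(0.8R_A - 0.8R_B) = (0.8)²·Var(R_A) + (-0.8)²·Var(R_B) + 2·(0.8)·(-0.8)·cov(R_A,R_B)
= 0.64·3 + 0.64·9 + -1.28·-0.5 = 8.32
SD(0.8R_A - 0.8R_B) = √8.32 ≈ 2.884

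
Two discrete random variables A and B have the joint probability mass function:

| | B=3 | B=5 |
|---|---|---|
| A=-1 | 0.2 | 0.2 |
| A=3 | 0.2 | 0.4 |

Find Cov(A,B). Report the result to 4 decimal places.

E[A] = 1.4,  E[B] = 4.2
E[AB] = 6.2
Cov(A,B) = E[AB] − E[A]E[B] = 6.2 − (1.4)(4.2) = 0.32

0.3200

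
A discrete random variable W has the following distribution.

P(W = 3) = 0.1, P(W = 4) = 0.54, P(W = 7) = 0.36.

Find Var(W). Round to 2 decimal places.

2.38

E[W] = (3)(0.1) + (4)(0.54) + (7)(0.36) = 4.98
E[W²] = (3)²(0.1) + (4)²(0.54) + (7)²(0.36) = 27.18
Var(W) = E[W²] − (E[W])² = 27.18 − (4.98)² = 2.3796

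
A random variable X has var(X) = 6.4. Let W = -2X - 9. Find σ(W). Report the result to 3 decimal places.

var(-2X - 9) = (-2)²·6.4 = 25.6
σ(W) = √25.6 ≈ 5.060

5.060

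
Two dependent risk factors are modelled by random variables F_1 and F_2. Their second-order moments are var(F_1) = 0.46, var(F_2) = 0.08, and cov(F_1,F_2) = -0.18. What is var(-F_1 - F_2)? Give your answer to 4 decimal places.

0.1800

var(-F_1 - F_2) = (-1)²·var(F_1) + (-1)²·var(F_2) + 2·(-1)·(-1)·cov(F_1,F_2)
= 1·0.46 + 1·0.08 + 2·-0.18 = 0.18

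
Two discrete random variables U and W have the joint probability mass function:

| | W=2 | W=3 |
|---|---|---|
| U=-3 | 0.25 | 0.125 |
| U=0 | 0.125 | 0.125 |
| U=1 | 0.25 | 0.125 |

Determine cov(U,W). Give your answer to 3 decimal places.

0.031

E[U] = -0.75,  E[W] = 2.375
E[UW] = -1.75
cov(U,W) = E[UW] − E[U]E[W] = -1.75 − (-0.75)(2.375) = 0.03125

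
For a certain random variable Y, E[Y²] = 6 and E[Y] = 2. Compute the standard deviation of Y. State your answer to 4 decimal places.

1.4142

Var(Y) = 6 − (2)² = 2
σ(Y) = √2 ≈ 1.4142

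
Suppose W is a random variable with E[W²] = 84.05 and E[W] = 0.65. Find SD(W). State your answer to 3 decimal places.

V(W) = 84.05 − (0.65)² = 83.6275
SD(W) = √83.6275 ≈ 9.145

9.145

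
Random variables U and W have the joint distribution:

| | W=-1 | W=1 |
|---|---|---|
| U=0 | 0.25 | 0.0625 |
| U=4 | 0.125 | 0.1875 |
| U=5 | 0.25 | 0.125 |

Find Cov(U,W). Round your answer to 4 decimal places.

0.4063

E[U] = 3.125,  E[W] = -0.25
E[UW] = -0.375
Cov(U,W) = E[UW] − E[U]E[W] = -0.375 − (3.125)(-0.25) = 0.40625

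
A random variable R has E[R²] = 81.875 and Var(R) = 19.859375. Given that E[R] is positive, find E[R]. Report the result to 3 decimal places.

7.875

(E[R])² = E[R²] − Var(R) = 81.875 − 19.859375 = 62.015625
E[R] = √62.015625 = 7.875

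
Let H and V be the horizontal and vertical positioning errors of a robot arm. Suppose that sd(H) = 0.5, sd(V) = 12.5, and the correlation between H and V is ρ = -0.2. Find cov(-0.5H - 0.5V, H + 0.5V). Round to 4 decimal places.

Var(H) = (0.5)² = 0.25;  Var(V) = (12.5)² = 156.25
cov(H,V) = ρ·sd(H)·sd(V) = -0.2·0.5·12.5 = -1.25
cov(-0.5H - 0.5V, H + 0.5V) = (-0.5)(1)Var(H) + (-0.5)(0.5)Var(V) + [(-0.5)(0.5) + (-0.5)(1)]cov(H,V)
= -0.5·0.25 + -0.25·156.25 + -0.75·-1.25 = -38.25

-38.2500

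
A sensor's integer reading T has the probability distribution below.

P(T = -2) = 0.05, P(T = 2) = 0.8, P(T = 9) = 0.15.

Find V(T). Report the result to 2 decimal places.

7.43

E[T] = (-2)(0.05) + (2)(0.8) + (9)(0.15) = 2.85
E[T²] = (-2)²(0.05) + (2)²(0.8) + (9)²(0.15) = 15.55
V(T) = E[T²] − (E[T])² = 15.55 − (2.85)² = 7.4275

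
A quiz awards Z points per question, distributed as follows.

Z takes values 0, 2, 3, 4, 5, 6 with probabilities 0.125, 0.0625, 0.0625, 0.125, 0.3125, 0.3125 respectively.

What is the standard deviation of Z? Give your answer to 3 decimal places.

1.953

E[Z] = (0)(0.125) + (2)(0.0625) + (3)(0.0625) + (4)(0.125) + (5)(0.3125) + (6)(0.3125) = 4.25
E[Z²] = (0)²(0.125) + (2)²(0.0625) + (3)²(0.0625) + (4)²(0.125) + (5)²(0.3125) + (6)²(0.3125) = 21.875
V(Z) = E[Z²] − (E[Z])² = 21.875 − (4.25)² = 3.8125
SD(Z) = √3.8125 ≈ 1.953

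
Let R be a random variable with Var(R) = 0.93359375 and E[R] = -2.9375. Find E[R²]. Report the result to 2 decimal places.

9.56

E[R²] = Var(R) + (E[R])² = 0.93359375 + (-2.9375)² = 9.5625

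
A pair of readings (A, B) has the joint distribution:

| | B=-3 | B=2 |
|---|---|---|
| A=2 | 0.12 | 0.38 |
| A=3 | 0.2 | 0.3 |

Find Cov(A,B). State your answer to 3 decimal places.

E[A] = 2.5,  E[B] = 0.4
E[AB] = 0.8
Cov(A,B) = E[AB] − E[A]E[B] = 0.8 − (2.5)(0.4) = -0.2

-0.200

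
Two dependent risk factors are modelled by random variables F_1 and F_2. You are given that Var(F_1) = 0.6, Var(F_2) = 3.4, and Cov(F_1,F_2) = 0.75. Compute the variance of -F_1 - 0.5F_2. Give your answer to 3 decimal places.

2.200

Var(-F_1 - 0.5F_2) = (-1)²·Var(F_1) + (-0.5)²·Var(F_2) + 2·(-1)·(-0.5)·Cov(F_1,F_2)
= 1·0.6 + 0.25·3.4 + 1·0.75 = 2.2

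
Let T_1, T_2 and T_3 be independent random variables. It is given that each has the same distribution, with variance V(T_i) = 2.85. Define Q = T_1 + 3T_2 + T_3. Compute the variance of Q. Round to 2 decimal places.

By independence, V(Q) = (1)²V(T_1) + (3)²V(T_2) + (1)²V(T_3)
= (1)²·2.85 + (3)²·2.85 + (1)²·2.85 = 31.35

31.35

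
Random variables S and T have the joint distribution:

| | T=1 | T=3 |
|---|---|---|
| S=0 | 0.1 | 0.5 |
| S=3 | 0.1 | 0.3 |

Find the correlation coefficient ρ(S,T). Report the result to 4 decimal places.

-0.1021

E[S] = 1.2,  E[T] = 2.6
E[ST] = 3
Cov(S,T) = E[ST] − E[S]E[T] = 3 − (1.2)(2.6) = -0.12
V(S) = 2.16,  V(T) = 0.64
ρ = -0.12 / √(2.16·0.64) ≈ -0.1021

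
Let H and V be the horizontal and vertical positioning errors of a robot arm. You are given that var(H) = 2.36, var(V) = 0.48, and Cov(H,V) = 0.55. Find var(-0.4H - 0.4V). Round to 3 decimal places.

var(-0.4H - 0.4V) = (-0.4)²·var(H) + (-0.4)²·var(V) + 2·(-0.4)·(-0.4)·Cov(H,V)
= 0.16·2.36 + 0.16·0.48 + 0.32·0.55 = 0.6304

0.630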